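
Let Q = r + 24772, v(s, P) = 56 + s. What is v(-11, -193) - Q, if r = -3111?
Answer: -21616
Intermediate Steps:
Q = 21661 (Q = -3111 + 24772 = 21661)
v(-11, -193) - Q = (56 - 11) - 1*21661 = 45 - 21661 = -21616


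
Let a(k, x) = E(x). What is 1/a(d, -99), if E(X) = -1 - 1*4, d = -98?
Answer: -⅕ ≈ -0.20000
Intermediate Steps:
E(X) = -5 (E(X) = -1 - 4 = -5)
a(k, x) = -5
1/a(d, -99) = 1/(-5) = -⅕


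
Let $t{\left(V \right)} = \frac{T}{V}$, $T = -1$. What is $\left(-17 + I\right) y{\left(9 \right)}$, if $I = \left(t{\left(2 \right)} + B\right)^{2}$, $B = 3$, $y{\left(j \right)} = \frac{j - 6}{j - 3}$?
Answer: $- \frac{43}{8} \approx -5.375$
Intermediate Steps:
$y{\left(j \right)} = \frac{-6 + j}{-3 + j}$
$t{\left(V \right)} = - \frac{1}{V}$
$I = \frac{25}{4}$ ($I = \left(- \frac{1}{2} + 3\right)^{2} = \left(\frac{5}{2}\right)^{2} = \frac{25}{4} \approx 6.25$)
$\left(-17 + I\right) y{\left(9 \right)} = \left(-17 + \frac{25}{4}\right) \frac{-6 + 9}{-3 + 9} = - \frac{43 \cdot \frac{1}{6} \cdot 3}{4} = \left(- \frac{43}{4}\right) \frac{1}{2} = - \frac{43}{8}$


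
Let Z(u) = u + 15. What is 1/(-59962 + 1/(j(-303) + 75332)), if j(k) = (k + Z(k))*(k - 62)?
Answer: -291047/17451760213 ≈ -1.6677e-5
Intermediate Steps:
Z(u) = 15 + u
j(k) = (-62 + k)*(15 + 2*k) (j(k) = (k + (15 + k))*(k - 62) = (15 + 2*k)*(-62 + k) = (-62 + k)*(15 + 2*k))
1/(-59962 + 1/(j(-303) + 75332)) = 1/(-59962 + 1/((-930 - 109*(-303) + 2*(-303)**2) + 75332)) = 1/(-59962 + 1/((-930 + 33027 + 2*91809) + 75332)) = 1/(-59962 + 1/((-930 + 33027 + 183618) + 75332)) = 1/(-59962 + 1/(215715 + 75332)) = 1/(-59962 + 1/291047) = 1/(-17451760213/291047) = -291047/17451760213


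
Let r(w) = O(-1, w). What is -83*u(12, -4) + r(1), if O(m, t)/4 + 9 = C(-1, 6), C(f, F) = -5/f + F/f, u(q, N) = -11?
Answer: 873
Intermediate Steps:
O(m, t) = -40 (O(m, t) = -36 + 4*((-5 + 6)/(-1)) = -36 + 4*(-1*1) = -36 + 4*(-1) = -36 - 4 = -40)
r(w) = -40
-83*u(12, -4) + r(1) = -83*(-11) - 40 = 913 - 40 = 873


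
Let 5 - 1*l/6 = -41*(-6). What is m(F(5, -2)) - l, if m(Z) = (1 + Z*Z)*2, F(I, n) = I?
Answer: 1498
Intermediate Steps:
l = -1446 (l = 30 - (-246)*(-6) = 30 - 6*246 = 30 - 1476 = -1446)
m(Z) = 2 + 2*Z² (m(Z) = (1 + Z²)*2 = 2 + 2*Z²)
m(F(5, -2)) - l = (2 + 2*5²) - 1*(-1446) = (2 + 2*25) + 1446 = (2 + 50) + 1446 = 52 + 1446 = 1498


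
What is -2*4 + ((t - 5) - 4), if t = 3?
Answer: -14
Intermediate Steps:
-2*4 + ((t - 5) - 4) = -2*4 + ((3 - 5) - 4) = -8 + (-2 - 4) = -8 - 6 = -14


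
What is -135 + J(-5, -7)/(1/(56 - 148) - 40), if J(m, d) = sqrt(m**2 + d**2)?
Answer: -135 - 92*sqrt(74)/3681 ≈ -135.22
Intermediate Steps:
J(m, d) = sqrt(d**2 + m**2)
-135 + J(-5, -7)/(1/(56 - 148) - 40) = -135 + sqrt((-7)**2 + (-5)**2)/(1/(56 - 148) - 40) = -135 + sqrt(49 + 25)/(1/(-92) - 40) = -135 + sqrt(74)/(-1/92 - 40) = -135 + sqrt(74)/(-3681/92) = -135 + sqrt(74)*(-92/3681) = -135 - 92*sqrt(74)/3681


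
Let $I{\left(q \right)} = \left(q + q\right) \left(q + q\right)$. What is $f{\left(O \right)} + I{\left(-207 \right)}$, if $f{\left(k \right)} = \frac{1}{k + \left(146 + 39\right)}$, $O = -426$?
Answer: $\frac{41306435}{241} \approx 1.714 \cdot 10^{5}$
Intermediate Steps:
$f{\left(k \right)} = \frac{1}{185 + k}$ ($f{\left(k \right)} = \frac{1}{k + 185} = \frac{1}{185 + k}$)
$I{\left(q \right)} = 4 q^{2}$ ($I{\left(q \right)} = 2 q 2 q = 4 q^{2}$)
$f{\left(O \right)} + I{\left(-207 \right)} = \frac{1}{185 - 426} + 4 \left(-207\right)^{2} = \frac{1}{-241} + 4 \cdot 42849 = - \frac{1}{241} + 171396 = \frac{41306435}{241}$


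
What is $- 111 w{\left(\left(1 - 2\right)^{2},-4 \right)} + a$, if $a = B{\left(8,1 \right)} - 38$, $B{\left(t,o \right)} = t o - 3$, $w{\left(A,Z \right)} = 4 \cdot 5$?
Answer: $-2253$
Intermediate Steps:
$w{\left(A,Z \right)} = 20$
$B{\left(t,o \right)} = -3 + o t$ ($B{\left(t,o \right)} = o t - 3 = -3 + o t$)
$a = -33$ ($a = \left(-3 + 1 \cdot 8\right) - 38 = \left(-3 + 8\right) - 38 = 5 - 38 = -33$)
$- 111 w{\left(\left(1 - 2\right)^{2},-4 \right)} + a = \left(-111\right) 20 - 33 = -2220 - 33 = -2253$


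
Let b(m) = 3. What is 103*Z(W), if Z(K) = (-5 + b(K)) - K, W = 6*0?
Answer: -206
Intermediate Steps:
W = 0
Z(K) = -2 - K (Z(K) = (-5 + 3) - K = -2 - K)
103*Z(W) = 103*(-2 - 1*0) = 103*(-2 + 0) = 103*(-2) = -206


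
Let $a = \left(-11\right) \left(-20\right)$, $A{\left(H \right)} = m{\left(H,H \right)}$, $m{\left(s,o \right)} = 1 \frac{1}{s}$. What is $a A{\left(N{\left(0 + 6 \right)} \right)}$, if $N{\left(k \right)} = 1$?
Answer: $220$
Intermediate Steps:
$m{\left(s,o \right)} = \frac{1}{s}$
$A{\left(H \right)} = \frac{1}{H}$
$a = 220$
$a A{\left(N{\left(0 + 6 \right)} \right)} = \frac{220}{1} = 220 \cdot 1 = 220$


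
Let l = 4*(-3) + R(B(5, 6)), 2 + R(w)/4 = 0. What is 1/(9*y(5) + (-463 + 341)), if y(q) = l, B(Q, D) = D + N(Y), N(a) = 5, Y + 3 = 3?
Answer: -1/302 ≈ -0.0033113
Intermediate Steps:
Y = 0 (Y = -3 + 3 = 0)
B(Q, D) = 5 + D (B(Q, D) = D + 5 = 5 + D)
R(w) = -8 (R(w) = -8 + 4*0 = -8 + 0 = -8)
l = -20 (l = 4*(-3) - 8 = -12 - 8 = -20)
y(q) = -20
1/(9*y(5) + (-463 + 341)) = 1/(9*(-20) + (-463 + 341)) = 1/(-180 - 122) = 1/(-302) = -1/302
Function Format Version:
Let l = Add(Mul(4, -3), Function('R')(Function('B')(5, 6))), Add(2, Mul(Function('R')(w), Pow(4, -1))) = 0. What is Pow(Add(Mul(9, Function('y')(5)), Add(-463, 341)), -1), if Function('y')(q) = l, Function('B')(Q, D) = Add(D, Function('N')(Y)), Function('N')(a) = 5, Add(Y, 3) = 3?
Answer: Rational(-1, 302) ≈ -0.0033113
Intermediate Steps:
Y = 0 (Y = Add(-3, 3) = 0)
Function('B')(Q, D) = Add(5, D) (Function('B')(Q, D) = Add(D, 5) = Add(5, D))
Function('R')(w) = -8 (Function('R')(w) = Add(-8, Mul(4, 0)) = Add(-8, 0) = -8)
l = -20 (l = Add(Mul(4, -3), -8) = Add(-12, -8) = -20)
Function('y')(q) = -20
Pow(Add(Mul(9, Function('y')(5)), Add(-463, 341)), -1) = Pow(Add(Mul(9, -20), Add(-463, 341)), -1) = Pow(Add(-180, -122), -1) = Pow(-302, -1) = Rational(-1, 302)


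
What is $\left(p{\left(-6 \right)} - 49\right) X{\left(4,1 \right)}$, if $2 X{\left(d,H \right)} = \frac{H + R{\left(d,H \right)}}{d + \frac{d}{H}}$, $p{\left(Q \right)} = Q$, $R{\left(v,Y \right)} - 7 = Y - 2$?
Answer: $- \frac{385}{16} \approx -24.063$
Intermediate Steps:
$R{\left(v,Y \right)} = 5 + Y$ ($R{\left(v,Y \right)} = 7 + \left(Y - 2\right) = 7 + \left(-2 + Y\right) = 5 + Y$)
$X{\left(d,H \right)} = \frac{5 + 2 H}{2 \left(d + \frac{d}{H}\right)}$ ($X{\left(d,H \right)} = \frac{\left(H + \left(5 + H\right)\right) \frac{1}{d + \frac{d}{H}}}{2} = \frac{\left(5 + 2 H\right) \frac{1}{d + \frac{d}{H}}}{2} = \frac{\frac{1}{d + \frac{d}{H}} \left(5 + 2 H\right)}{2} = \frac{5 + 2 H}{2 \left(d + \frac{d}{H}\right)}$)
$\left(p{\left(-6 \right)} - 49\right) X{\left(4,1 \right)} = \left(-6 - 49\right) \frac{1}{2} \cdot 1 \cdot \frac{1}{4} \frac{1}{1 + 1} \left(5 + 2 \cdot 1\right) = - 55 \cdot \frac{1}{2} \cdot 1 \cdot \frac{1}{4} \cdot \frac{1}{2} \left(5 + 2\right) = - 55 \cdot \frac{1}{2} \cdot 1 \cdot \frac{1}{4} \cdot \frac{1}{2} \cdot 7 = \left(-55\right) \frac{7}{16} = - \frac{385}{16}$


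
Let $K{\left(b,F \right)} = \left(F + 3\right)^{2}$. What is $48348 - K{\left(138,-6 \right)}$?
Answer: $48339$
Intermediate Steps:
$K{\left(b,F \right)} = \left(3 + F\right)^{2}$
$48348 - K{\left(138,-6 \right)} = 48348 - \left(3 - 6\right)^{2} = 48348 - \left(-3\right)^{2} = 48348 - 9 = 48339$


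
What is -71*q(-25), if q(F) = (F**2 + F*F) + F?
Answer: -86975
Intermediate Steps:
q(F) = F + 2*F**2 (q(F) = (F**2 + F**2) + F = 2*F**2 + F = F + 2*F**2)
-71*q(-25) = -(-1775)*(1 + 2*(-25)) = -(-1775)*(1 - 50) = -(-1775)*(-49) = -71*1225 = -86975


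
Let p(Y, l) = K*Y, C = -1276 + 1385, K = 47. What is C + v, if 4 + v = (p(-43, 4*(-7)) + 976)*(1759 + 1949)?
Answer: -3874755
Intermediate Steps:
C = 109
p(Y, l) = 47*Y
v = -3874864 (v = -4 + (47*(-43) + 976)*(1759 + 1949) = -4 + (-2021 + 976)*3708 = -4 - 1045*3708 = -4 - 3874860 = -3874864)
C + v = 109 - 3874864 = -3874755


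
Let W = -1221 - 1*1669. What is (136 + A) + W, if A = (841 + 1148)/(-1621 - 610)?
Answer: -6146163/2231 ≈ -2754.9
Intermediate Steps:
A = -1989/2231 (A = 1989/(-2231) = 1989*(-1/2231) = -1989/2231 ≈ -0.89153)
W = -2890 (W = -1221 - 1669 = -2890)
(136 + A) + W = (136 - 1989/2231) - 2890 = 301427/2231 - 2890 = -6146163/2231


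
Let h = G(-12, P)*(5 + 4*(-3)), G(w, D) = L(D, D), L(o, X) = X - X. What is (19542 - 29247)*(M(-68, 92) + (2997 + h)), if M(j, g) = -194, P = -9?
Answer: -27203115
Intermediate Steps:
L(o, X) = 0
G(w, D) = 0
h = 0 (h = 0*(5 + 4*(-3)) = 0*(5 - 12) = 0*(-7) = 0)
(19542 - 29247)*(M(-68, 92) + (2997 + h)) = (19542 - 29247)*(-194 + (2997 + 0)) = -9705*(-194 + 2997) = -9705*2803 = -27203115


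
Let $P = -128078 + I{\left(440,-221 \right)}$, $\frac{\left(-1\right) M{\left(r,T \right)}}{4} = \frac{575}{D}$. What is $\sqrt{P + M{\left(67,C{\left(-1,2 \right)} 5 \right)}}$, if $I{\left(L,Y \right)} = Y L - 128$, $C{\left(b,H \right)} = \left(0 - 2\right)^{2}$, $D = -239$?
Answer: $\frac{i \sqrt{12877151266}}{239} \approx 474.8 i$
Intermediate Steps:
$C{\left(b,H \right)} = 4$ ($C{\left(b,H \right)} = \left(-2\right)^{2} = 4$)
$I{\left(L,Y \right)} = -128 + L Y$ ($I{\left(L,Y \right)} = L Y - 128 = -128 + L Y$)
$M{\left(r,T \right)} = \frac{2300}{239}$ ($M{\left(r,T \right)} = - 4 \frac{575}{-239} = - 4 \cdot 575 \left(- \frac{1}{239}\right) = \left(-4\right) \left(- \frac{575}{239}\right) = \frac{2300}{239}$)
$P = -225446$ ($P = -128078 + \left(-128 + 440 \left(-221\right)\right) = -128078 - 97368 = -225446$)
$\sqrt{P + M{\left(67,C{\left(-1,2 \right)} 5 \right)}} = \sqrt{-225446 + \frac{2300}{239}} = \sqrt{- \frac{53879294}{239}} = \frac{i \sqrt{12877151266}}{239}$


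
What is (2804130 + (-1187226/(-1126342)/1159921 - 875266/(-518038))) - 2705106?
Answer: 16755145056986408115346/169199983641689329 ≈ 99026.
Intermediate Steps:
(2804130 + (-1187226/(-1126342)/1159921 - 875266/(-518038))) - 2705106 = (2804130 + (-1187226*(-1/1126342)*(1/1159921) - 875266*(-1/518038))) - 2705106 = (2804130 + ((593613/563171)*(1/1159921) + 437633/259019)) - 2705106 = (2804130 + (593613/653233869491 + 437633/259019)) - 2705106 = (2804130 + 285876851764000450/169199983641689329) - 2705106 = 474459036006022062129220/169199983641689329 - 2705106 = 16755145056986408115346/169199983641689329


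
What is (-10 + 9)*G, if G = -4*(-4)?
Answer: -16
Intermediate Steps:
G = 16
(-10 + 9)*G = (-10 + 9)*16 = -1*16 = -16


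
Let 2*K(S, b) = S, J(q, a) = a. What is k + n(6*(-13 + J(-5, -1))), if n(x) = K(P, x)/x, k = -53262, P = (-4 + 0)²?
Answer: -1118504/21 ≈ -53262.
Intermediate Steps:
P = 16 (P = (-4)² = 16)
K(S, b) = S/2
n(x) = 8/x (n(x) = ((½)*16)/x = 8/x)
k + n(6*(-13 + J(-5, -1))) = -53262 + 8/((6*(-13 - 1))) = -53262 + 8/((6*(-14))) = -53262 + 8/(-84) = -53262 + 8*(-1/84) = -53262 - 2/21 = -1118504/21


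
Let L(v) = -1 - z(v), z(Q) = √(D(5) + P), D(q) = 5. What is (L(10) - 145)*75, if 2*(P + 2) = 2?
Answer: -11100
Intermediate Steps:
P = -1 (P = -2 + (½)*2 = -2 + 1 = -1)
z(Q) = 2 (z(Q) = √(5 - 1) = √4 = 2)
L(v) = -3 (L(v) = -1 - 1*2 = -1 - 2 = -3)
(L(10) - 145)*75 = (-3 - 145)*75 = -148*75 = -11100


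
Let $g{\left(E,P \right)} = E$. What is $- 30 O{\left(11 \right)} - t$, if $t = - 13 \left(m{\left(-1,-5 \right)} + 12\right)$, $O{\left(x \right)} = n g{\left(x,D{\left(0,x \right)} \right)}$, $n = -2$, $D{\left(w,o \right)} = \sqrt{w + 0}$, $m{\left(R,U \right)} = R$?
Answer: $803$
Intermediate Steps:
$D{\left(w,o \right)} = \sqrt{w}$
$O{\left(x \right)} = - 2 x$
$t = -143$ ($t = - 13 \left(-1 + 12\right) = \left(-13\right) 11 = -143$)
$- 30 O{\left(11 \right)} - t = - 30 \left(\left(-2\right) 11\right) - -143 = \left(-30\right) \left(-22\right) + 143 = 660 + 143 = 803$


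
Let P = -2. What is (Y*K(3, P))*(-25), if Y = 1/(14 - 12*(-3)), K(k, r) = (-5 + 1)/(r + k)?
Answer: 2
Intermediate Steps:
K(k, r) = -4/(k + r)
Y = 1/50 (Y = 1/(14 + 36) = 1/50 ≈ 0.020000)
(Y*K(3, P))*(-25) = ((-4/(3 - 2))/50)*(-25) = ((-4/1)/50)*(-25) = ((-4*1)/50)*(-25) = ((1/50)*(-4))*(-25) = -2/25*(-25) = 2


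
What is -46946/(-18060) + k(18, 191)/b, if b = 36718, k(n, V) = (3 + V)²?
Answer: 600867347/165781770 ≈ 3.6244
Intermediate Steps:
-46946/(-18060) + k(18, 191)/b = -46946/(-18060) + (3 + 191)²/36718 = -46946*(-1/18060) + 194²*(1/36718) = 23473/9030 + 37636*(1/36718) = 23473/9030 + 18818/18359 = 600867347/165781770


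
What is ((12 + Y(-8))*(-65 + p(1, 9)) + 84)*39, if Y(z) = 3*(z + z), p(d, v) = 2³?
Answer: 83304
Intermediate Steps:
p(d, v) = 8
Y(z) = 6*z (Y(z) = 3*(2*z) = 6*z)
((12 + Y(-8))*(-65 + p(1, 9)) + 84)*39 = ((12 + 6*(-8))*(-65 + 8) + 84)*39 = ((12 - 48)*(-57) + 84)*39 = (-36*(-57) + 84)*39 = (2052 + 84)*39 = 2136*39 = 83304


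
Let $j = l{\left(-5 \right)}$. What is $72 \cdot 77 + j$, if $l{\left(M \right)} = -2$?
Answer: $5542$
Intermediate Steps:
$j = -2$
$72 \cdot 77 + j = 72 \cdot 77 - 2 = 5544 - 2 = 5542$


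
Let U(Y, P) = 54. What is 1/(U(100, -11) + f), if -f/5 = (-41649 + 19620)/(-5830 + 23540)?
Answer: 506/30471 ≈ 0.016606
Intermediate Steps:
f = 3147/506 (f = -5*(-41649 + 19620)/(-5830 + 23540) = -(-110145)/17710 = -5*(-3147/2530) = 3147/506 ≈ 6.2194)
1/(U(100, -11) + f) = 1/(54 + 3147/506) = 1/(30471/506) = 506/30471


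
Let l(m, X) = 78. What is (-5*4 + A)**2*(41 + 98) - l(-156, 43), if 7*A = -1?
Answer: 2759637/49 ≈ 56319.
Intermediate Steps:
A = -1/7 (A = (1/7)*(-1) = -1/7 ≈ -0.14286)
(-5*4 + A)**2*(41 + 98) - l(-156, 43) = (-5*4 - 1/7)**2*(41 + 98) - 1*78 = (-20 - 1/7)**2*139 - 78 = (-141/7)**2*139 - 78 = (19881/49)*139 - 78 = 2763459/49 - 78 = 2759637/49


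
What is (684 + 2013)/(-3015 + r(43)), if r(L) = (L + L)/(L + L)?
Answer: -2697/3014 ≈ -0.89482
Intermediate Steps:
r(L) = 1 (r(L) = (2*L)/((2*L)) = (2*L)*(1/(2*L)) = 1)
(684 + 2013)/(-3015 + r(43)) = (684 + 2013)/(-3015 + 1) = 2697/(-3014) = 2697*(-1/3014) = -2697/3014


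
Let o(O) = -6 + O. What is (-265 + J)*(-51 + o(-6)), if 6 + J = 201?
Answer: 4410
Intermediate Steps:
J = 195 (J = -6 + 201 = 195)
(-265 + J)*(-51 + o(-6)) = (-265 + 195)*(-51 + (-6 - 6)) = -70*(-51 - 12) = -70*(-63) = 4410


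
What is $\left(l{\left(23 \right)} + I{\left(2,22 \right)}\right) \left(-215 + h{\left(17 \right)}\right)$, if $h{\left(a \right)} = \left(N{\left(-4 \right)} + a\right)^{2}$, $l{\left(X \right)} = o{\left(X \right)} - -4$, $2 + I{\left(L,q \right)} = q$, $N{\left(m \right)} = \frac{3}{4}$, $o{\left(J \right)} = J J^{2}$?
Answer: $\frac{19517791}{16} \approx 1.2199 \cdot 10^{6}$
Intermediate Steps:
$o{\left(J \right)} = J^{3}$
$N{\left(m \right)} = \frac{3}{4}$ ($N{\left(m \right)} = 3 \cdot \frac{1}{4} = \frac{3}{4}$)
$I{\left(L,q \right)} = -2 + q$
$l{\left(X \right)} = 4 + X^{3}$ ($l{\left(X \right)} = X^{3} - -4 = X^{3} + 4 = 4 + X^{3}$)
$h{\left(a \right)} = \left(\frac{3}{4} + a\right)^{2}$
$\left(l{\left(23 \right)} + I{\left(2,22 \right)}\right) \left(-215 + h{\left(17 \right)}\right) = \left(\left(4 + 23^{3}\right) + \left(-2 + 22\right)\right) \left(-215 + \frac{\left(3 + 4 \cdot 17\right)^{2}}{16}\right) = \left(\left(4 + 12167\right) + 20\right) \left(-215 + \frac{\left(3 + 68\right)^{2}}{16}\right) = \left(12171 + 20\right) \left(-215 + \frac{71^{2}}{16}\right) = 12191 \left(-215 + \frac{1}{16} \cdot 5041\right) = 12191 \left(-215 + \frac{5041}{16}\right) = 12191 \cdot \frac{1601}{16} = \frac{19517791}{16}$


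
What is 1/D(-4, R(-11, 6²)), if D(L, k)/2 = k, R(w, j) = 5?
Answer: ⅒ ≈ 0.10000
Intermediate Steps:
D(L, k) = 2*k
1/D(-4, R(-11, 6²)) = 1/(2*5) = 1/10 = ⅒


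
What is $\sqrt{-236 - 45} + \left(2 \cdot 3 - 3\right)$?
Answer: $3 + i \sqrt{281} \approx 3.0 + 16.763 i$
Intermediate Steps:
$\sqrt{-236 - 45} + \left(2 \cdot 3 - 3\right) = \sqrt{-281} + \left(6 - 3\right) = i \sqrt{281} + 3 = 3 + i \sqrt{281}$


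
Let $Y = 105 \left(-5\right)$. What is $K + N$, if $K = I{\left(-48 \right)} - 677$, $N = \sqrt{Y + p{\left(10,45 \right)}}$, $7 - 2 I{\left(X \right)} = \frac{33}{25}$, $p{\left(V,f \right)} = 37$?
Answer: $- \frac{16854}{25} + 2 i \sqrt{122} \approx -674.16 + 22.091 i$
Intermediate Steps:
$Y = -525$
$I{\left(X \right)} = \frac{71}{25}$ ($I{\left(X \right)} = \frac{7}{2} - \frac{33 \cdot \frac{1}{25}}{2} = \frac{7}{2} - \frac{33}{50} = \frac{71}{25}$)
$N = 2 i \sqrt{122}$ ($N = \sqrt{-525 + 37} = \sqrt{-488} = 2 i \sqrt{122} \approx 22.091 i$)
$K = - \frac{16854}{25}$ ($K = \frac{71}{25} - 677 = - \frac{16854}{25} \approx -674.16$)
$K + N = - \frac{16854}{25} + 2 i \sqrt{122}$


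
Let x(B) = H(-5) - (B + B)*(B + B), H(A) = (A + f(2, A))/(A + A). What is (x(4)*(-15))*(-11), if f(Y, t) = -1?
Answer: -10461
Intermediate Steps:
H(A) = (-1 + A)/(2*A) (H(A) = (A - 1)/(A + A) = (-1 + A)/((2*A)) = (-1 + A)*(1/(2*A)) = (-1 + A)/(2*A))
x(B) = ⅗ - 4*B² (x(B) = (½)*(-1 - 5)/(-5) - (B + B)*(B + B) = (½)*(-⅕)*(-6) - 2*B*2*B = ⅗ - 4*B²)
(x(4)*(-15))*(-11) = ((⅗ - 4*4²)*(-15))*(-11) = ((⅗ - 4*16)*(-15))*(-11) = ((⅗ - 64)*(-15))*(-11) = -317/5*(-15)*(-11) = 951*(-11) = -10461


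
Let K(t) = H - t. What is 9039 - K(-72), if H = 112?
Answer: 8855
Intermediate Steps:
K(t) = 112 - t
9039 - K(-72) = 9039 - (112 - 1*(-72)) = 9039 - (112 + 72) = 9039 - 1*184 = 9039 - 184 = 8855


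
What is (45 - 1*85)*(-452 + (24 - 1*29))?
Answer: 18280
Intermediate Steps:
(45 - 1*85)*(-452 + (24 - 1*29)) = (45 - 85)*(-452 + (24 - 29)) = -40*(-452 - 5) = -40*(-457) = 18280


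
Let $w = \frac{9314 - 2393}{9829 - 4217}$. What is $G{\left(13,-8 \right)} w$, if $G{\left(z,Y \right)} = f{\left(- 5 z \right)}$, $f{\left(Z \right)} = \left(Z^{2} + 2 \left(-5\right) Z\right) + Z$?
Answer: $\frac{16645005}{2806} \approx 5931.9$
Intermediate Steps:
$f{\left(Z \right)} = Z^{2} - 9 Z$ ($f{\left(Z \right)} = \left(Z^{2} - 10 Z\right) + Z = Z^{2} - 9 Z$)
$G{\left(z,Y \right)} = - 5 z \left(-9 - 5 z\right)$
$w = \frac{6921}{5612} \approx 1.2332$
$G{\left(13,-8 \right)} w = 5 \cdot 13 \left(9 + 5 \cdot 13\right) \frac{6921}{5612} = 5 \cdot 13 \left(9 + 65\right) \frac{6921}{5612} = 5 \cdot 13 \cdot 74 \cdot \frac{6921}{5612} = 4810 \cdot \frac{6921}{5612} = \frac{16645005}{2806}$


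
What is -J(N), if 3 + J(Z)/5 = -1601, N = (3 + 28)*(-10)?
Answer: 8020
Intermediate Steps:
N = -310 (N = 31*(-10) = -310)
J(Z) = -8020 (J(Z) = -15 + 5*(-1601) = -15 - 8005 = -8020)
-J(N) = -1*(-8020) = 8020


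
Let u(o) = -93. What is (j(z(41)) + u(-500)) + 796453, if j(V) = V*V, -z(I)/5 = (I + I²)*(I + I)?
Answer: 498465036760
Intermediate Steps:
z(I) = -10*I*(I + I²) (z(I) = -5*(I + I²)*(I + I) = -5*(I + I²)*2*I = -10*I*(I + I²))
j(V) = V²
(j(z(41)) + u(-500)) + 796453 = ((10*41²*(-1 - 1*41))² - 93) + 796453 = ((10*1681*(-1 - 41))² - 93) + 796453 = ((10*1681*(-42))² - 93) + 796453 = ((-706020)² - 93) + 796453 = (498464240400 - 93) + 796453 = 498464240307 + 796453 = 498465036760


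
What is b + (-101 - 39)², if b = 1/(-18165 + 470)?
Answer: 346821999/17695 ≈ 19600.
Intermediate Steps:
b = -1/17695 (b = 1/(-17695) = -1/17695 ≈ -5.6513e-5)
b + (-101 - 39)² = -1/17695 + (-101 - 39)² = -1/17695 + (-140)² = -1/17695 + 19600 = 346821999/17695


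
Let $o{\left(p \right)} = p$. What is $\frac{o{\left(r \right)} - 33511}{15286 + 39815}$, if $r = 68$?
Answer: $- \frac{33443}{55101} \approx -0.60694$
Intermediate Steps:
$\frac{o{\left(r \right)} - 33511}{15286 + 39815} = \frac{68 - 33511}{15286 + 39815} = - \frac{33443}{55101}$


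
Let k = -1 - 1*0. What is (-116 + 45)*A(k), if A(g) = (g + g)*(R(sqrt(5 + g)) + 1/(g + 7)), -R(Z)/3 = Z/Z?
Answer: -1207/3 ≈ -402.33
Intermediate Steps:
R(Z) = -3 (R(Z) = -3*Z/Z = -3*1 = -3)
k = -1 (k = -1 + 0 = -1)
A(g) = 2*g*(-3 + 1/(7 + g)) (A(g) = (g + g)*(-3 + 1/(g + 7)) = (2*g)*(-3 + 1/(7 + g)) = 2*g*(-3 + 1/(7 + g)))
(-116 + 45)*A(k) = (-116 + 45)*(2*(-1)*(-20 - 3*(-1))/(7 - 1)) = -142*(-1)*(-20 + 3)/6 = -142*(-1)*(-17)/6 = -71*17/3 = -1207/3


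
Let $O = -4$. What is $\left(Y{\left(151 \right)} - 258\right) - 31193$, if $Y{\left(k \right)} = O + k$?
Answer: $-31304$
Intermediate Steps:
$Y{\left(k \right)} = -4 + k$
$\left(Y{\left(151 \right)} - 258\right) - 31193 = \left(\left(-4 + 151\right) - 258\right) - 31193 = \left(147 - 258\right) - 31193 = -111 - 31193 = -31304$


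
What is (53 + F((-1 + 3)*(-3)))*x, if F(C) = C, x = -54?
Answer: -2538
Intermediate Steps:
(53 + F((-1 + 3)*(-3)))*x = (53 + (-1 + 3)*(-3))*(-54) = (53 + 2*(-3))*(-54) = (53 - 6)*(-54) = 47*(-54) = -2538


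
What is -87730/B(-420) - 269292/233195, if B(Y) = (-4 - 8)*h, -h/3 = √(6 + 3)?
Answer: -10243640443/12592530 ≈ -813.47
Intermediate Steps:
h = -9 (h = -3*√(6 + 3) = -3*√9 = -3*3 = -9)
B(Y) = 108 (B(Y) = (-4 - 8)*(-9) = -12*(-9) = 108)
-87730/B(-420) - 269292/233195 = -87730/108 - 269292/233195 = -87730*1/108 - 269292*1/233195 = -43865/54 - 269292/233195 = -10243640443/12592530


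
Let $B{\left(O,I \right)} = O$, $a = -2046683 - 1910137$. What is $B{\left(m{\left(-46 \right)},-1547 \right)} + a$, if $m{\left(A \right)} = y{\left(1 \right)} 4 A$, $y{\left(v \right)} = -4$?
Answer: $-3956084$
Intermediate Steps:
$a = -3956820$ ($a = -2046683 - 1910137 = -3956820$)
$m{\left(A \right)} = - 16 A$ ($m{\left(A \right)} = \left(-4\right) 4 A = - 16 A$)
$B{\left(m{\left(-46 \right)},-1547 \right)} + a = \left(-16\right) \left(-46\right) - 3956820 = 736 - 3956820 = -3956084$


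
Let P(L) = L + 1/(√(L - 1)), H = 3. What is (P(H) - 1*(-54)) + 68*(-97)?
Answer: -6539 + √2/2 ≈ -6538.3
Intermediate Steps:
P(L) = L + (-1 + L)^(-½) (P(L) = L + 1/(√(-1 + L)) = L + (-1 + L)^(-½))
(P(H) - 1*(-54)) + 68*(-97) = ((3 + (-1 + 3)^(-½)) - 1*(-54)) + 68*(-97) = ((3 + 2^(-½)) + 54) - 6596 = ((3 + √2/2) + 54) - 6596 = (57 + √2/2) - 6596 = -6539 + √2/2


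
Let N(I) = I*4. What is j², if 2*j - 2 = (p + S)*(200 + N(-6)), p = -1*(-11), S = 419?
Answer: 1431941281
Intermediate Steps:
p = 11
N(I) = 4*I
j = 37841 (j = 1 + ((11 + 419)*(200 + 4*(-6)))/2 = 1 + (430*(200 - 24))/2 = 1 + (430*176)/2 = 1 + (½)*75680 = 1 + 37840 = 37841)
j² = 37841² = 1431941281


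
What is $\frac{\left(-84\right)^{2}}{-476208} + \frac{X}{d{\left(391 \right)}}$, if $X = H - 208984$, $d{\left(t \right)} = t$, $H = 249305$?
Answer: $\frac{133322388}{1293037} \approx 103.11$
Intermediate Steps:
$X = 40321$ ($X = 249305 - 208984 = 40321$)
$\frac{\left(-84\right)^{2}}{-476208} + \frac{X}{d{\left(391 \right)}} = \frac{\left(-84\right)^{2}}{-476208} + \frac{40321}{391} = 7056 \left(- \frac{1}{476208}\right) + 40321 \cdot \frac{1}{391} = - \frac{49}{3307} + \frac{40321}{391} = \frac{133322388}{1293037}$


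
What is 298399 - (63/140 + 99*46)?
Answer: 5876891/20 ≈ 2.9384e+5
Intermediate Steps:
298399 - (63/140 + 99*46) = 298399 - (63*(1/140) + 4554) = 298399 - (9/20 + 4554) = 298399 - 1*91089/20 = 298399 - 91089/20 = 5876891/20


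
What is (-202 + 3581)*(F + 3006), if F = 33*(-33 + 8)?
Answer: 7369599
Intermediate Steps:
F = -825 (F = 33*(-25) = -825)
(-202 + 3581)*(F + 3006) = (-202 + 3581)*(-825 + 3006) = 3379*2181 = 7369599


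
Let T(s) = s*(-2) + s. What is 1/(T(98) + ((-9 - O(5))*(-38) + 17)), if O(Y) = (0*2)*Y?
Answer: 1/261 ≈ 0.0038314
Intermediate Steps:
O(Y) = 0 (O(Y) = 0*Y = 0)
T(s) = -s (T(s) = -2*s + s = -s)
1/(T(98) + ((-9 - O(5))*(-38) + 17)) = 1/(-1*98 + ((-9 - 0)*(-38) + 17)) = 1/(-98 + ((-9 - 1*0)*(-38) + 17)) = 1/(-98 + ((-9 + 0)*(-38) + 17)) = 1/(-98 + (-9*(-38) + 17)) = 1/(-98 + (342 + 17)) = 1/(-98 + 359) = 1/261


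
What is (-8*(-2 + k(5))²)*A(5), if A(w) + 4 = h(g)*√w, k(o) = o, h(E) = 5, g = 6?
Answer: 288 - 360*√5 ≈ -516.98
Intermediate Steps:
A(w) = -4 + 5*√w
(-8*(-2 + k(5))²)*A(5) = (-8*(-2 + 5)²)*(-4 + 5*√5) = (-8*3²)*(-4 + 5*√5) = (-8*9)*(-4 + 5*√5) = -72*(-4 + 5*√5) = 288 - 360*√5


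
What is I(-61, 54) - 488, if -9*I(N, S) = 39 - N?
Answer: -4492/9 ≈ -499.11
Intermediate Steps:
I(N, S) = -13/3 + N/9 (I(N, S) = -(39 - N)/9 = -13/3 + N/9)
I(-61, 54) - 488 = (-13/3 + (⅑)*(-61)) - 488 = (-13/3 - 61/9) - 488 = -100/9 - 488 = -4492/9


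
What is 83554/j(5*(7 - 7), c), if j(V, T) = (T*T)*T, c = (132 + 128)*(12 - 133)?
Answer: -41777/15568478068000 ≈ -2.6834e-9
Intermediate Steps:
c = -31460 (c = 260*(-121) = -31460)
j(V, T) = T³ (j(V, T) = T²*T = T³)
83554/j(5*(7 - 7), c) = 83554/((-31460)³) = 83554/(-31136956136000) = 83554*(-1/31136956136000) = -41777/15568478068000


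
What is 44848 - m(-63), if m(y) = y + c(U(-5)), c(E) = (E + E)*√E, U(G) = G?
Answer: 44911 + 10*I*√5 ≈ 44911.0 + 22.361*I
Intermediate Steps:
c(E) = 2*E^(3/2) (c(E) = (2*E)*√E = 2*E^(3/2))
m(y) = y - 10*I*√5 (m(y) = y + 2*(-5)^(3/2) = y + 2*(-5*I*√5) = y - 10*I*√5)
44848 - m(-63) = 44848 - (-63 - 10*I*√5) = 44848 + (63 + 10*I*√5) = 44911 + 10*I*√5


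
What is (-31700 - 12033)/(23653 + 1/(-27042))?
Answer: -1182627786/639624425 ≈ -1.8489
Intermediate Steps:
(-31700 - 12033)/(23653 + 1/(-27042)) = -43733/(23653 - 1/27042) = -43733/639624425/27042 = -43733*27042/639624425 = -1182627786/639624425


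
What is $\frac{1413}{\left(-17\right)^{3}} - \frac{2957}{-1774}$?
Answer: $\frac{12021079}{8715662} \approx 1.3792$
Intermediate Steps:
$\frac{1413}{\left(-17\right)^{3}} - \frac{2957}{-1774} = \frac{1413}{-4913} - - \frac{2957}{1774} = 1413 \left(- \frac{1}{4913}\right) + \frac{2957}{1774} = - \frac{1413}{4913} + \frac{2957}{1774} = \frac{12021079}{8715662}$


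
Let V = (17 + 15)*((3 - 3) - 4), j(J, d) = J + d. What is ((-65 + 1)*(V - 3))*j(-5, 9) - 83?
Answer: 33453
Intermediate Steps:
V = -128 (V = 32*(0 - 4) = 32*(-4) = -128)
((-65 + 1)*(V - 3))*j(-5, 9) - 83 = ((-65 + 1)*(-128 - 3))*(-5 + 9) - 83 = -64*(-131)*4 - 83 = 8384*4 - 83 = 33536 - 83 = 33453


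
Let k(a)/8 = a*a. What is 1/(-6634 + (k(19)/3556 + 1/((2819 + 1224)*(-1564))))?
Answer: -5621371028/37287610012697 ≈ -0.00015076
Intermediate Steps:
k(a) = 8*a² (k(a) = 8*(a*a) = 8*a²)
1/(-6634 + (k(19)/3556 + 1/((2819 + 1224)*(-1564)))) = 1/(-6634 + ((8*19²)/3556 + 1/((2819 + 1224)*(-1564)))) = 1/(-6634 + ((8*361)*(1/3556) - 1/1564/4043)) = 1/(-6634 + (2888*(1/3556) + (1/4043)*(-1/1564))) = 1/(-6634 + (722/889 - 1/6323252)) = 1/(-6634 + 4565387055/5621371028) = 1/(-37287610012697/5621371028) = -5621371028/37287610012697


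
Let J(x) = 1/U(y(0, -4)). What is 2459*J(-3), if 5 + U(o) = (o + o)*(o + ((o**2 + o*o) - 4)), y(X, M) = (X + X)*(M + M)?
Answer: -2459/5 ≈ -491.80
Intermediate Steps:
y(X, M) = 4*M*X (y(X, M) = (2*X)*(2*M) = 4*M*X)
U(o) = -5 + 2*o*(-4 + o + 2*o**2) (U(o) = -5 + (o + o)*(o + ((o**2 + o*o) - 4)) = -5 + (2*o)*(o + ((o**2 + o**2) - 4)) = -5 + (2*o)*(o + (2*o**2 - 4)) = -5 + (2*o)*(o + (-4 + 2*o**2)) = -5 + (2*o)*(-4 + o + 2*o**2) = -5 + 2*o*(-4 + o + 2*o**2))
J(x) = -1/5 (J(x) = 1/(-5 - 32*(-4)*0 + 2*(4*(-4)*0)**2 + 4*(4*(-4)*0)**3) = 1/(-5 - 8*0 + 2*0**2 + 4*0**3) = 1/(-5 + 0 + 2*0 + 4*0) = 1/(-5 + 0 + 0 + 0) = 1/(-5) = -1/5)
2459*J(-3) = 2459*(-1/5) = -2459/5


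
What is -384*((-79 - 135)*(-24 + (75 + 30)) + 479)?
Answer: 6472320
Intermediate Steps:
-384*((-79 - 135)*(-24 + (75 + 30)) + 479) = -384*(-214*(-24 + 105) + 479) = -384*(-214*81 + 479) = -384*(-17334 + 479) = -384*(-16855) = 6472320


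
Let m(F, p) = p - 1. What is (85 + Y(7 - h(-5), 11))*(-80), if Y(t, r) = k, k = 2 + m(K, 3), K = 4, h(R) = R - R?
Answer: -7120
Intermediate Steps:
h(R) = 0
m(F, p) = -1 + p
k = 4 (k = 2 + (-1 + 3) = 2 + 2 = 4)
Y(t, r) = 4
(85 + Y(7 - h(-5), 11))*(-80) = (85 + 4)*(-80) = 89*(-80) = -7120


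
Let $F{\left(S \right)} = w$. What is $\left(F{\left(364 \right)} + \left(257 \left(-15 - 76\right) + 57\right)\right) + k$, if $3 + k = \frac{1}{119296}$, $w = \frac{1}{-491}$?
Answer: $- \frac{1366715100693}{58574336} \approx -23333.0$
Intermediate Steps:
$w = - \frac{1}{491} \approx -0.0020367$
$F{\left(S \right)} = - \frac{1}{491}$
$k = - \frac{357887}{119296}$ ($k = -3 + \frac{1}{119296} = - \frac{357887}{119296} \approx -3.0$)
$\left(F{\left(364 \right)} + \left(257 \left(-15 - 76\right) + 57\right)\right) + k = \left(- \frac{1}{491} + \left(257 \left(-15 - 76\right) + 57\right)\right) - \frac{357887}{119296} = \left(- \frac{1}{491} + \left(257 \left(-91\right) + 57\right)\right) - \frac{357887}{119296} = \left(- \frac{1}{491} + \left(-23387 + 57\right)\right) - \frac{357887}{119296} = \left(- \frac{1}{491} - 23330\right) - \frac{357887}{119296} = - \frac{11455031}{491} - \frac{357887}{119296} = - \frac{1366715100693}{58574336}$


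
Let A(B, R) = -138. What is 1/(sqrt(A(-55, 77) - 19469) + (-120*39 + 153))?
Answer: -4527/20513336 - I*sqrt(19607)/20513336 ≈ -0.00022069 - 6.826e-6*I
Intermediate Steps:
1/(sqrt(A(-55, 77) - 19469) + (-120*39 + 153)) = 1/(sqrt(-138 - 19469) + (-120*39 + 153)) = 1/(sqrt(-19607) + (-4680 + 153)) = 1/(I*sqrt(19607) - 4527) = 1/(-4527 + I*sqrt(19607))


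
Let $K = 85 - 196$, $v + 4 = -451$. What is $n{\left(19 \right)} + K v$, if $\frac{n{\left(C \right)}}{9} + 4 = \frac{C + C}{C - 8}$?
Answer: $\frac{555501}{11} \approx 50500.0$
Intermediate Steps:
$v = -455$ ($v = -4 - 451 = -455$)
$K = -111$ ($K = 85 - 196 = -111$)
$n{\left(C \right)} = -36 + \frac{18 C}{-8 + C}$ ($n{\left(C \right)} = -36 + 9 \frac{C + C}{C - 8} = -36 + 9 \frac{2 C}{-8 + C} = -36 + \frac{18 C}{-8 + C}$)
$n{\left(19 \right)} + K v = \frac{18 \left(16 - 19\right)}{-8 + 19} - -50505 = \frac{18 \left(16 - 19\right)}{11} + 50505 = 18 \cdot \frac{1}{11} \left(-3\right) + 50505 = - \frac{54}{11} + 50505 = \frac{555501}{11}$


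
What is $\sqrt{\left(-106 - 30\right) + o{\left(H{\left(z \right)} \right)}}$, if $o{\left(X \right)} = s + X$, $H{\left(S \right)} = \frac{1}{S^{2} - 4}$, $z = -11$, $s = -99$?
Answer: $\frac{i \sqrt{357422}}{39} \approx 15.329 i$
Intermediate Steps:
$H{\left(S \right)} = \frac{1}{-4 + S^{2}}$
$o{\left(X \right)} = -99 + X$
$\sqrt{\left(-106 - 30\right) + o{\left(H{\left(z \right)} \right)}} = \sqrt{\left(-106 - 30\right) - \left(99 - \frac{1}{-4 + \left(-11\right)^{2}}\right)} = \sqrt{\left(-106 - 30\right) - \left(99 - \frac{1}{-4 + 121}\right)} = \sqrt{-136 - \left(99 - \frac{1}{117}\right)} = \sqrt{-136 + \left(-99 + \frac{1}{117}\right)} = \sqrt{-136 - \frac{11582}{117}} = \sqrt{- \frac{27494}{117}} = \frac{i \sqrt{357422}}{39}$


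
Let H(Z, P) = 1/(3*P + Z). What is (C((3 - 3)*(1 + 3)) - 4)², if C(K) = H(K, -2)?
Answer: 625/36 ≈ 17.361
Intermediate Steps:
H(Z, P) = 1/(Z + 3*P)
C(K) = 1/(-6 + K) (C(K) = 1/(K + 3*(-2)) = 1/(K - 6) = 1/(-6 + K))
(C((3 - 3)*(1 + 3)) - 4)² = (1/(-6 + (3 - 3)*(1 + 3)) - 4)² = (1/(-6 + 0*4) - 4)² = (1/(-6 + 0) - 4)² = (1/(-6) - 4)² = (-⅙ - 4)² = (-25/6)² = 625/36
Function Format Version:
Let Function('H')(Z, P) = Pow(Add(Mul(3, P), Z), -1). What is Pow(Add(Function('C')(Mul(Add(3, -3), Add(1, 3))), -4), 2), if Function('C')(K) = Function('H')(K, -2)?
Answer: Rational(625, 36) ≈ 17.361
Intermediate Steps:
Function('H')(Z, P) = Pow(Add(Z, Mul(3, P)), -1)
Function('C')(K) = Pow(Add(-6, K), -1) (Function('C')(K) = Pow(Add(K, Mul(3, -2)), -1) = Pow(Add(K, -6), -1) = Pow(Add(-6, K), -1))
Pow(Add(Function('C')(Mul(Add(3, -3), Add(1, 3))), -4), 2) = Pow(Add(Pow(Add(-6, Mul(Add(3, -3), Add(1, 3))), -1), -4), 2) = Pow(Add(Pow(Add(-6, Mul(0, 4)), -1), -4), 2) = Pow(Add(Pow(Add(-6, 0), -1), -4), 2) = Pow(Add(Pow(-6, -1), -4), 2) = Pow(Add(Rational(-1, 6), -4), 2) = Pow(Rational(-25, 6), 2) = Rational(625, 36)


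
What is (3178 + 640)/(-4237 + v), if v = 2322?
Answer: -3818/1915 ≈ -1.9937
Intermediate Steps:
(3178 + 640)/(-4237 + v) = (3178 + 640)/(-4237 + 2322) = 3818/(-1915) = 3818*(-1/1915) = -3818/1915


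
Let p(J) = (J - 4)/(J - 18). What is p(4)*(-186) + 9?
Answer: 9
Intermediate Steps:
p(J) = (-4 + J)/(-18 + J)
p(4)*(-186) + 9 = ((-4 + 4)/(-18 + 4))*(-186) + 9 = (0/(-14))*(-186) + 9 = -1/14*0*(-186) + 9 = 0*(-186) + 9 = 0 + 9 = 9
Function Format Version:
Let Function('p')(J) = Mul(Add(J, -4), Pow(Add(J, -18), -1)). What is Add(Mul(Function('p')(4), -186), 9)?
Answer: 9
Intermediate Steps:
Function('p')(J) = Mul(Pow(Add(-18, J), -1), Add(-4, J)) (Function('p')(J) = Mul(Add(-4, J), Pow(Add(-18, J), -1)) = Mul(Pow(Add(-18, J), -1), Add(-4, J)))
Add(Mul(Function('p')(4), -186), 9) = Add(Mul(Mul(Pow(Add(-18, 4), -1), Add(-4, 4)), -186), 9) = Add(Mul(Mul(Pow(-14, -1), 0), -186), 9) = Add(Mul(Mul(Rational(-1, 14), 0), -186), 9) = Add(Mul(0, -186), 9) = Add(0, 9) = 9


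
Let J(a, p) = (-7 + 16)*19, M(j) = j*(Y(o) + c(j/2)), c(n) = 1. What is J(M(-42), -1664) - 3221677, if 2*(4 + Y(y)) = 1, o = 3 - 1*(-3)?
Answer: -3221506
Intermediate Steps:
o = 6 (o = 3 + 3 = 6)
Y(y) = -7/2 (Y(y) = -4 + (½)*1 = -4 + ½ = -7/2)
M(j) = -5*j/2 (M(j) = j*(-7/2 + 1) = j*(-5/2) = -5*j/2)
J(a, p) = 171 (J(a, p) = 9*19 = 171)
J(M(-42), -1664) - 3221677 = 171 - 3221677 = -3221506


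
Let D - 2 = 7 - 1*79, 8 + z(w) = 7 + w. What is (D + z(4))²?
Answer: 4489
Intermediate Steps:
z(w) = -1 + w (z(w) = -8 + (7 + w) = -1 + w)
D = -70 (D = 2 + (7 - 1*79) = 2 + (7 - 79) = 2 - 72 = -70)
(D + z(4))² = (-70 + (-1 + 4))² = (-70 + 3)² = (-67)² = 4489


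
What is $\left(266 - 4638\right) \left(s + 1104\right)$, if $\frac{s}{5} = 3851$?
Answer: $-89009548$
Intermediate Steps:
$s = 19255$ ($s = 5 \cdot 3851 = 19255$)
$\left(266 - 4638\right) \left(s + 1104\right) = \left(266 - 4638\right) \left(19255 + 1104\right) = \left(-4372\right) 20359 = -89009548$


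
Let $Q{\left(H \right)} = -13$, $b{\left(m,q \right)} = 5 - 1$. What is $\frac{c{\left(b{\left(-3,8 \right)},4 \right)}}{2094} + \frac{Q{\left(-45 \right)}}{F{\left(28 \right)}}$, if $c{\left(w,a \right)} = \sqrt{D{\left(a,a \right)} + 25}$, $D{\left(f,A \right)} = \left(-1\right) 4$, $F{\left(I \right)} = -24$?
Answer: $\frac{13}{24} + \frac{\sqrt{21}}{2094} \approx 0.54385$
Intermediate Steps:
$b{\left(m,q \right)} = 4$
$D{\left(f,A \right)} = -4$
$c{\left(w,a \right)} = \sqrt{21}$ ($c{\left(w,a \right)} = \sqrt{-4 + 25} = \sqrt{21}$)
$\frac{c{\left(b{\left(-3,8 \right)},4 \right)}}{2094} + \frac{Q{\left(-45 \right)}}{F{\left(28 \right)}} = \frac{\sqrt{21}}{2094} - \frac{13}{-24} = \sqrt{21} \cdot \frac{1}{2094} - - \frac{13}{24} = \frac{\sqrt{21}}{2094} + \frac{13}{24} = \frac{13}{24} + \frac{\sqrt{21}}{2094}$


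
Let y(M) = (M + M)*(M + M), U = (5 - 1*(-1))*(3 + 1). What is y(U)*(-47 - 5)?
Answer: -119808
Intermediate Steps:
U = 24 (U = (5 + 1)*4 = 6*4 = 24)
y(M) = 4*M**2 (y(M) = (2*M)*(2*M) = 4*M**2)
y(U)*(-47 - 5) = (4*24**2)*(-47 - 5) = (4*576)*(-52) = 2304*(-52) = -119808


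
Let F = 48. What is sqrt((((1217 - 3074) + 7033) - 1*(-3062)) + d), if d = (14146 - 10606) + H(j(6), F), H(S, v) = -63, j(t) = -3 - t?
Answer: sqrt(11715) ≈ 108.24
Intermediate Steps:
d = 3477 (d = (14146 - 10606) - 63 = 3540 - 63 = 3477)
sqrt((((1217 - 3074) + 7033) - 1*(-3062)) + d) = sqrt((((1217 - 3074) + 7033) - 1*(-3062)) + 3477) = sqrt(((-1857 + 7033) + 3062) + 3477) = sqrt((5176 + 3062) + 3477) = sqrt(8238 + 3477) = sqrt(11715)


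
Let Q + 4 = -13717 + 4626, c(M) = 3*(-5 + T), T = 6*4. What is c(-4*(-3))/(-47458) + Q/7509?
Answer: -432058523/356362122 ≈ -1.2124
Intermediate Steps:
T = 24
c(M) = 57 (c(M) = 3*(-5 + 24) = 3*19 = 57)
Q = -9095 (Q = -4 + (-13717 + 4626) = -4 - 9091 = -9095)
c(-4*(-3))/(-47458) + Q/7509 = 57/(-47458) - 9095/7509 = 57*(-1/47458) - 9095*1/7509 = -57/47458 - 9095/7509 = -432058523/356362122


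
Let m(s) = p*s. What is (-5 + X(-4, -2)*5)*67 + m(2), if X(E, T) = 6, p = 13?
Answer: 1701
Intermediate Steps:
m(s) = 13*s
(-5 + X(-4, -2)*5)*67 + m(2) = (-5 + 6*5)*67 + 13*2 = (-5 + 30)*67 + 26 = 25*67 + 26 = 1675 + 26 = 1701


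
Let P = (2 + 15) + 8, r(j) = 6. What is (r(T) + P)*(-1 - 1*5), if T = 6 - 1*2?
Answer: -186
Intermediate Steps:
T = 4 (T = 6 - 2 = 4)
P = 25 (P = 17 + 8 = 25)
(r(T) + P)*(-1 - 1*5) = (6 + 25)*(-1 - 1*5) = 31*(-1 - 5) = 31*(-6) = -186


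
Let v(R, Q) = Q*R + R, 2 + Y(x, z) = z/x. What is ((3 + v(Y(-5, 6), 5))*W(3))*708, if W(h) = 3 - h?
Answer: 0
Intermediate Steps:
Y(x, z) = -2 + z/x
v(R, Q) = R + Q*R
((3 + v(Y(-5, 6), 5))*W(3))*708 = ((3 + (-2 + 6/(-5))*(1 + 5))*(3 - 1*3))*708 = ((3 + (-2 + 6*(-⅕))*6)*(3 - 3))*708 = ((3 + (-2 - 6/5)*6)*0)*708 = ((3 - 16/5*6)*0)*708 = ((3 - 96/5)*0)*708 = -81/5*0*708 = 0*708 = 0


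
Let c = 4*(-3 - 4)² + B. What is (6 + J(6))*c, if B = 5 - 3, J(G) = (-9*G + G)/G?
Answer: -396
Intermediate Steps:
J(G) = -8 (J(G) = (-8*G)/G = -8)
B = 2
c = 198 (c = 4*(-3 - 4)² + 2 = 4*(-7)² + 2 = 4*49 + 2 = 196 + 2 = 198)
(6 + J(6))*c = (6 - 8)*198 = -2*198 = -396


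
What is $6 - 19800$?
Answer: $-19794$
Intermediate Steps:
$6 - 19800 = -19794$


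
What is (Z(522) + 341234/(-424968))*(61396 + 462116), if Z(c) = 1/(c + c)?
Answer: -215599284824/513503 ≈ -4.1986e+5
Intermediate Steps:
Z(c) = 1/(2*c)
(Z(522) + 341234/(-424968))*(61396 + 462116) = ((1/2)/522 + 341234/(-424968))*(61396 + 462116) = ((1/2)*(1/522) + 341234*(-1/424968))*523512 = (1/1044 - 170617/212484)*523512 = -3706493/4621527*523512 = -215599284824/513503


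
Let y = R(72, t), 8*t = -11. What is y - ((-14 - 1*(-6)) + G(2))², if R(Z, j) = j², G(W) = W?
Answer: -2183/64 ≈ -34.109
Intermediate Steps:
t = -11/8 (t = (⅛)*(-11) = -11/8 ≈ -1.3750)
y = 121/64 (y = (-11/8)² = 121/64 ≈ 1.8906)
y - ((-14 - 1*(-6)) + G(2))² = 121/64 - ((-14 - 1*(-6)) + 2)² = 121/64 - ((-14 + 6) + 2)² = 121/64 - (-8 + 2)² = 121/64 - 1*(-6)² = 121/64 - 1*36 = 121/64 - 36 = -2183/64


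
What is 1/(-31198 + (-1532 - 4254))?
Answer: -1/36984 ≈ -2.7039e-5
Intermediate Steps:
1/(-31198 + (-1532 - 4254)) = 1/(-31198 - 5786) = 1/(-36984) = -1/36984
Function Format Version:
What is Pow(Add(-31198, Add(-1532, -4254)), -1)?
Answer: Rational(-1, 36984) ≈ -2.7039e-5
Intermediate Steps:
Pow(Add(-31198, Add(-1532, -4254)), -1) = Pow(Add(-31198, -5786), -1) = Pow(-36984, -1) = Rational(-1, 36984)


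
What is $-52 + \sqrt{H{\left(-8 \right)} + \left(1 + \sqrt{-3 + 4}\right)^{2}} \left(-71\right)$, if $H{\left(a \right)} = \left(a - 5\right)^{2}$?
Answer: $-52 - 71 \sqrt{173} \approx -985.86$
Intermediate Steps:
$H{\left(a \right)} = \left(-5 + a\right)^{2}$
$-52 + \sqrt{H{\left(-8 \right)} + \left(1 + \sqrt{-3 + 4}\right)^{2}} \left(-71\right) = -52 + \sqrt{\left(-5 - 8\right)^{2} + \left(1 + \sqrt{-3 + 4}\right)^{2}} \left(-71\right) = -52 + \sqrt{\left(-13\right)^{2} + \left(1 + \sqrt{1}\right)^{2}} \left(-71\right) = -52 + \sqrt{169 + \left(1 + 1\right)^{2}} \left(-71\right) = -52 + \sqrt{169 + 2^{2}} \left(-71\right) = -52 + \sqrt{169 + 4} \left(-71\right) = -52 + \sqrt{173} \left(-71\right) = -52 - 71 \sqrt{173}$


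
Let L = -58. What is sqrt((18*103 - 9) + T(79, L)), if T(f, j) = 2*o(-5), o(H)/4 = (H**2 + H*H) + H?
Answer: 21*sqrt(5) ≈ 46.957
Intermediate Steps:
o(H) = 4*H + 8*H**2 (o(H) = 4*((H**2 + H*H) + H) = 4*((H**2 + H**2) + H) = 4*(2*H**2 + H) = 4*(H + 2*H**2) = 4*H + 8*H**2)
T(f, j) = 360 (T(f, j) = 2*(4*(-5)*(1 + 2*(-5))) = 2*(4*(-5)*(1 - 10)) = 2*(4*(-5)*(-9)) = 2*180 = 360)
sqrt((18*103 - 9) + T(79, L)) = sqrt((18*103 - 9) + 360) = sqrt((1854 - 9) + 360) = sqrt(1845 + 360) = sqrt(2205) = 21*sqrt(5)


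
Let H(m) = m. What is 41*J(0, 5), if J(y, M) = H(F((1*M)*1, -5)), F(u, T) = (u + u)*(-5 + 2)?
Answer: -1230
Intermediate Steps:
F(u, T) = -6*u (F(u, T) = (2*u)*(-3) = -6*u)
J(y, M) = -6*M (J(y, M) = -6*1*M = -6*M)
41*J(0, 5) = 41*(-6*5) = 41*(-30) = -1230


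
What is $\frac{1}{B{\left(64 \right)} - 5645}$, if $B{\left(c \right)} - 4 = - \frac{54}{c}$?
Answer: $- \frac{32}{180539} \approx -0.00017725$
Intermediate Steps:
$B{\left(c \right)} = 4 - \frac{54}{c}$
$\frac{1}{B{\left(64 \right)} - 5645} = \frac{1}{\left(4 - \frac{54}{64}\right) - 5645} = \frac{1}{\left(4 - \frac{27}{32}\right) - 5645} = \frac{1}{\frac{101}{32} - 5645} = \frac{1}{- \frac{180539}{32}} = - \frac{32}{180539}$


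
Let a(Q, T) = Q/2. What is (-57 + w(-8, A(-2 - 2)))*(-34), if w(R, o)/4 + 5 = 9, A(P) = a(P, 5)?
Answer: 1394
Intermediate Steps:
a(Q, T) = Q/2 (a(Q, T) = Q*(½) = Q/2)
A(P) = P/2
w(R, o) = 16 (w(R, o) = -20 + 4*9 = -20 + 36 = 16)
(-57 + w(-8, A(-2 - 2)))*(-34) = (-57 + 16)*(-34) = -41*(-34) = 1394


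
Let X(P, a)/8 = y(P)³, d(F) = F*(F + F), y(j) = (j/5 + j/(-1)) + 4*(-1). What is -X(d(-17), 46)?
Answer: 101455506944/125 ≈ 8.1164e+8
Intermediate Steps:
y(j) = -4 - 4*j/5 (y(j) = (j*(⅕) + j*(-1)) - 4 = (j/5 - j) - 4 = -4*j/5 - 4 = -4 - 4*j/5)
d(F) = 2*F² (d(F) = F*(2*F) = 2*F²)
X(P, a) = 8*(-4 - 4*P/5)³
-X(d(-17), 46) = -(-512)*(5 + 2*(-17)²)³/125 = -(-512)*(5 + 2*289)³/125 = -(-512)*(5 + 578)³/125 = -(-512)*583³/125 = -(-512)*198155287/125 = -1*(-101455506944/125) = 101455506944/125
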